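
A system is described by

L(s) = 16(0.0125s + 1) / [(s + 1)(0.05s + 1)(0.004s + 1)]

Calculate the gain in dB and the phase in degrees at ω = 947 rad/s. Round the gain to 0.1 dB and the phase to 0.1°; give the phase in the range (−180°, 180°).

At ω = 947 rad/s:
zero (1 + j947·0.0125) = 1 + j11.8375 → |·| ≈ 11.88, ∠ ≈ 85.17°
pole (1 + j947·1) = 1 + j947 → |·| ≈ 947, ∠ ≈ 89.94°
pole (1 + j947·0.05) = 1 + j47.35 → |·| ≈ 47.361, ∠ ≈ 88.79°
pole (1 + j947·0.004) = 1 + j3.788 → |·| ≈ 3.9178, ∠ ≈ 75.21°
|L| = 16 · 11.88 / (947 · 47.361 · 3.9178) ≈ 0.0010817
Gain = 20 log₁₀(0.0010817) ≈ -59.32 dB
∠L = (85.17°) − (89.94° + 88.79° + 75.21°) = -168.77°

-59.3 dB, -168.8°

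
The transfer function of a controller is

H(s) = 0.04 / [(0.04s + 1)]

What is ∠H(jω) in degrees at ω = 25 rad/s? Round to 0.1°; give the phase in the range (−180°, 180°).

At ω = 25 rad/s:
pole (1 + j25·0.04) = 1 + j1 → |·| ≈ 1.4142, ∠ ≈ 45.00°
∠H = (0°) − (45.00°) = -45.00°

-45.0°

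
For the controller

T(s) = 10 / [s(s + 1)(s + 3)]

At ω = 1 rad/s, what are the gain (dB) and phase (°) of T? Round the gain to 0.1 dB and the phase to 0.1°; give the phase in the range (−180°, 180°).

7.0 dB, -153.4°

At s = jω = j1:
pole (s+1): 1 + j1 → |·| = √(1²+1²) = √2 ≈ 1.4142, ∠ = arctan(1/1) ≈ 45.00°
pole (s+3): 3 + j1 → |·| = √(3²+1²) = √10 ≈ 3.1623, ∠ = arctan(1/3) ≈ 18.43°
pole at origin: |s| = 1, ∠ = 90.00° (in denominator)
|T| = 10 / 4.4721 ≈ 2.2361
Gain = 20 log₁₀(2.2361) ≈ 6.99 dB
∠T = 0.00° − 153.43° = -153.43°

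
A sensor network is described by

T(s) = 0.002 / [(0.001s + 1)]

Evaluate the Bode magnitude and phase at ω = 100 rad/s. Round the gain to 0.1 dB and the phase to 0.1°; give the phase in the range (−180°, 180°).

-54.0 dB, -5.7°

At ω = 100 rad/s:
pole (1 + j100·0.001) = 1 + j0.1 → |·| ≈ 1.005, ∠ ≈ 5.71°
|T| = 0.002 · 1 / (1.005) ≈ 0.00199
Gain = 20 log₁₀(0.00199) ≈ -54.02 dB
∠T = (0°) − (5.71°) = -5.71°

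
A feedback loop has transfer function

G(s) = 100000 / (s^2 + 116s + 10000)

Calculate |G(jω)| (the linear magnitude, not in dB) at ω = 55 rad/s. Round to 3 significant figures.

10.6

At s = jω = j55:
quadratic: (j55)² + 116·j55 + 10000 = 6975 + j6380 → |·| ≈ 9452.8, ∠ ≈ 42.45°
|G| = 100000 / 9452.8 ≈ 10.579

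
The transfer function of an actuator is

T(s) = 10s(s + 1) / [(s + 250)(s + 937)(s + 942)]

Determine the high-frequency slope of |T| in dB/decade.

-20 dB/decade

Each pole contributes −20 dB/decade at high frequency; each zero contributes +20 dB/decade.
Net: 2 zero(s) − 3 pole(s) → -20 dB/decade.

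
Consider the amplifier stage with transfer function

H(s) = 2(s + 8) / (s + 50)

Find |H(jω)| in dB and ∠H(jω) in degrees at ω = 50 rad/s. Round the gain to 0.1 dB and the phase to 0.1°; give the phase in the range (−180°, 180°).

3.1 dB, 35.9°

At s = jω = j50:
zero (s+8): 8 + j50 → |·| = √(8²+50²) = √2564 ≈ 50.636, ∠ = arctan(50/8) ≈ 80.91°
pole (s+50): 50 + j50 → |·| = √(50²+50²) = √5000 ≈ 70.711, ∠ = arctan(50/50) ≈ 45.00°
|H| = 2 · 50.636 / 70.711 ≈ 1.4322
Gain = 20 log₁₀(1.4322) ≈ 3.12 dB
∠H = 80.91° − 45.00° = 35.91°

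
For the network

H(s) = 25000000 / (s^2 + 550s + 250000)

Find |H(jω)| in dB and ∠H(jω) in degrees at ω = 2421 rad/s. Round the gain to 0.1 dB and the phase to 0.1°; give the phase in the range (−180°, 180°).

12.7 dB, -166.7°

At s = jω = j2421:
quadratic: (j2421)² + 550·j2421 + 250000 = -5611241 + j1331550 → |·| ≈ 5.7671e+06, ∠ ≈ 166.65°
|H| = 25000000 / 5.7671e+06 ≈ 4.3349
Gain = 20 log₁₀(4.3349) ≈ 12.74 dB
∠H = 0.00° − 166.65° = -166.65°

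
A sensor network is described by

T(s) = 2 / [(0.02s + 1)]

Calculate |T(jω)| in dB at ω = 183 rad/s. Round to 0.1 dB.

At ω = 183 rad/s:
pole (1 + j183·0.02) = 1 + j3.66 → |·| ≈ 3.7942, ∠ ≈ 74.72°
|T| = 2 · 1 / (3.7942) ≈ 0.52712
Gain = 20 log₁₀(0.52712) ≈ -5.56 dB

-5.6 dB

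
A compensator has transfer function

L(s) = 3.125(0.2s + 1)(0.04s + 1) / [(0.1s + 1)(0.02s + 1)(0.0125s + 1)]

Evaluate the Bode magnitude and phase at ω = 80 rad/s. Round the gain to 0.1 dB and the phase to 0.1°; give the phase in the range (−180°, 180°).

At ω = 80 rad/s:
zero (1 + j80·0.2) = 1 + j16 → |·| ≈ 16.031, ∠ ≈ 86.42°
zero (1 + j80·0.04) = 1 + j3.2 → |·| ≈ 3.3526, ∠ ≈ 72.65°
pole (1 + j80·0.1) = 1 + j8 → |·| ≈ 8.0623, ∠ ≈ 82.87°
pole (1 + j80·0.02) = 1 + j1.6 → |·| ≈ 1.8868, ∠ ≈ 57.99°
pole (1 + j80·0.0125) = 1 + j1 → |·| ≈ 1.4142, ∠ ≈ 45.00°
|L| = 3.125 · 16.031 · 3.3526 / (8.0623 · 1.8868 · 1.4142) ≈ 7.8072
Gain = 20 log₁₀(7.8072) ≈ 17.85 dB
∠L = (86.42° + 72.65°) − (82.87° + 57.99° + 45.00°) = -26.79°

17.9 dB, -26.8°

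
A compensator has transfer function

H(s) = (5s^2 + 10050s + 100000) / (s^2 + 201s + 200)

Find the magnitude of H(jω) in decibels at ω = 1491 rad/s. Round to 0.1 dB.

Substitute s = j1491:
Numerator: 5(j1491)^2 + 10050(j1491) + 100000 = -11015405 + j14984550
Denominator: (j1491)^2 + 201(j1491) + 200 = -2222881 + j299691
|N| = √(11015405² + 14984550²) ≈ 1.8598e+07, ∠N ≈ 126.32°
|D| = √(2222881² + 299691²) ≈ 2.243e+06, ∠D ≈ 172.32°
|H| = 1.8598e+07 / 2.243e+06 ≈ 8.2916
Gain = 20 log₁₀(8.2916) ≈ 18.37 dB

18.4 dB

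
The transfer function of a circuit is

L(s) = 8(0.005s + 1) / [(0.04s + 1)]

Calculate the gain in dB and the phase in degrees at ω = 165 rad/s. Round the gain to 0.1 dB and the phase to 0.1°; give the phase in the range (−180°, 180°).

3.8 dB, -41.9°

At ω = 165 rad/s:
zero (1 + j165·0.005) = 1 + j0.825 → |·| ≈ 1.2964, ∠ ≈ 39.52°
pole (1 + j165·0.04) = 1 + j6.6 → |·| ≈ 6.6753, ∠ ≈ 81.38°
|L| = 8 · 1.2964 / (6.6753) ≈ 1.5537
Gain = 20 log₁₀(1.5537) ≈ 3.83 dB
∠L = (39.52°) − (81.38°) = -41.86°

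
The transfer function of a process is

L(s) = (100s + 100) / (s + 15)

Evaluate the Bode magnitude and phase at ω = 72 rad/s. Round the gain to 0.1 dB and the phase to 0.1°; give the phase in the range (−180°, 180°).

39.8 dB, 11.0°

Substitute s = j72:
Numerator: 100(j72) + 100 = 100 + j7200
Denominator: (j72) + 15 = 15 + j72
|N| = √(100² + 7200²) ≈ 7200.7, ∠N ≈ 89.20°
|D| = √(15² + 72²) ≈ 73.546, ∠D ≈ 78.23°
|L| = 7200.7 / 73.546 ≈ 97.907
Gain = 20 log₁₀(97.907) ≈ 39.82 dB
∠L = 89.20° − 78.23° = 10.97°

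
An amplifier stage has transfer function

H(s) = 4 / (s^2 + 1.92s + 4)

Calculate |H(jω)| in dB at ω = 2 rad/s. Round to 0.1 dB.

At s = jω = j2:
quadratic: (j2)² + 1.92·j2 + 4 = 0 + j3.84 → |·| ≈ 3.84, ∠ ≈ 90.00°
|H| = 4 / 3.84 ≈ 1.0417
Gain = 20 log₁₀(1.0417) ≈ 0.35 dB

0.4 dB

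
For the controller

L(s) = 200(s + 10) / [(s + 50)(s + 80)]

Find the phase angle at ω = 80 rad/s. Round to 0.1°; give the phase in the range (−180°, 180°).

-20.1°

At s = jω = j80:
zero (s+10): 10 + j80 → |·| = √(10²+80²) = √6500 ≈ 80.623, ∠ = arctan(80/10) ≈ 82.87°
pole (s+50): 50 + j80 → |·| = √(50²+80²) = √8900 ≈ 94.34, ∠ = arctan(80/50) ≈ 57.99°
pole (s+80): 80 + j80 → |·| = √(80²+80²) = √12800 ≈ 113.14, ∠ = arctan(80/80) ≈ 45.00°
∠L = 82.87° − 102.99° = -20.12°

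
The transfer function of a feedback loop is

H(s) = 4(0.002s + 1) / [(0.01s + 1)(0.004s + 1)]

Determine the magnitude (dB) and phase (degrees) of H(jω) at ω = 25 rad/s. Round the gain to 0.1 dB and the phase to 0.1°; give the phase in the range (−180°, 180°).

At ω = 25 rad/s:
zero (1 + j25·0.002) = 1 + j0.05 → |·| ≈ 1.0012, ∠ ≈ 2.86°
pole (1 + j25·0.01) = 1 + j0.25 → |·| ≈ 1.0308, ∠ ≈ 14.04°
pole (1 + j25·0.004) = 1 + j0.1 → |·| ≈ 1.005, ∠ ≈ 5.71°
|H| = 4 · 1.0012 / (1.0308 · 1.005) ≈ 3.8658
Gain = 20 log₁₀(3.8658) ≈ 11.74 dB
∠H = (2.86°) − (14.04° + 5.71°) = -16.89°

11.7 dB, -16.9°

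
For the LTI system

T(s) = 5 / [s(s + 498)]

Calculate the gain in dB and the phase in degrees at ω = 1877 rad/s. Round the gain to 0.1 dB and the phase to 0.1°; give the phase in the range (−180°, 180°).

At s = jω = j1877:
pole (s+498): 498 + j1877 → |·| = √(498²+1877²) = √3771133 ≈ 1941.9, ∠ = arctan(1877/498) ≈ 75.14°
pole at origin: |s| = 1877, ∠ = 90.00° (in denominator)
|T| = 5 / 3.6449e+06 ≈ 1.3718e-06
Gain = 20 log₁₀(1.3718e-06) ≈ -117.25 dB
∠T = 0.00° − 165.14° = -165.14°

-117.3 dB, -165.1°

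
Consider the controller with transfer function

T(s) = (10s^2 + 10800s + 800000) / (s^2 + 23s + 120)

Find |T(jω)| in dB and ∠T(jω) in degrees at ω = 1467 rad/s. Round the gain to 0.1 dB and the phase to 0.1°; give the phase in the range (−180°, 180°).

Substitute s = j1467:
Numerator: 10(j1467)^2 + 10800(j1467) + 800000 = -20720890 + j15843600
Denominator: (j1467)^2 + 23(j1467) + 120 = -2151969 + j33741
|N| = √(20720890² + 15843600²) ≈ 2.6084e+07, ∠N ≈ 142.60°
|D| = √(2151969² + 33741²) ≈ 2.1522e+06, ∠D ≈ 179.10°
|T| = 2.6084e+07 / 2.1522e+06 ≈ 12.12
Gain = 20 log₁₀(12.12) ≈ 21.67 dB
∠T = 142.60° − 179.10° = -36.50°

21.7 dB, -36.5°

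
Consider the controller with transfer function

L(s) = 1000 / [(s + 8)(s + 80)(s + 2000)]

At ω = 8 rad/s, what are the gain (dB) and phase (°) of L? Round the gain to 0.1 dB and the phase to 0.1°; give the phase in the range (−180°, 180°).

At s = jω = j8:
pole (s+8): 8 + j8 → |·| = √(8²+8²) = √128 ≈ 11.314, ∠ = arctan(8/8) ≈ 45.00°
pole (s+80): 80 + j8 → |·| = √(80²+8²) = √6464 ≈ 80.399, ∠ = arctan(8/80) ≈ 5.71°
pole (s+2000): 2000 + j8 → |·| = √(2000²+8²) = √4000064 ≈ 2000, ∠ = arctan(8/2000) ≈ 0.23°
|L| = 1000 / 1.8193e+06 ≈ 0.00054966
Gain = 20 log₁₀(0.00054966) ≈ -65.20 dB
∠L = 0.00° − 50.94° = -50.94°

-65.2 dB, -50.9°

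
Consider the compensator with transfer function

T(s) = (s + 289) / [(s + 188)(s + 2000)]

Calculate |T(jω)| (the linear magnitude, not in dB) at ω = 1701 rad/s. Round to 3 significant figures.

0.000384

At s = jω = j1701:
zero (s+289): 289 + j1701 → |·| = √(289²+1701²) = √2976922 ≈ 1725.4, ∠ = arctan(1701/289) ≈ 80.36°
pole (s+188): 188 + j1701 → |·| = √(188²+1701²) = √2928745 ≈ 1711.4, ∠ = arctan(1701/188) ≈ 83.69°
pole (s+2000): 2000 + j1701 → |·| = √(2000²+1701²) = √6893401 ≈ 2625.5, ∠ = arctan(1701/2000) ≈ 40.38°
|T| = 1 · 1725.4 / 4.4933e+06 ≈ 0.00038399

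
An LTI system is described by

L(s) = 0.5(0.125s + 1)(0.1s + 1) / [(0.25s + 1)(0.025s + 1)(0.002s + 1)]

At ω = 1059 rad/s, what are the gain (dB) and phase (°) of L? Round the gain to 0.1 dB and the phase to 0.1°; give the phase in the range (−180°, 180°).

-7.4 dB, -63.3°

At ω = 1059 rad/s:
zero (1 + j1059·0.125) = 1 + j132.375 → |·| ≈ 132.38, ∠ ≈ 89.57°
zero (1 + j1059·0.1) = 1 + j105.9 → |·| ≈ 105.9, ∠ ≈ 89.46°
pole (1 + j1059·0.25) = 1 + j264.75 → |·| ≈ 264.75, ∠ ≈ 89.78°
pole (1 + j1059·0.025) = 1 + j26.475 → |·| ≈ 26.494, ∠ ≈ 87.84°
pole (1 + j1059·0.002) = 1 + j2.118 → |·| ≈ 2.3422, ∠ ≈ 64.73°
|L| = 0.5 · 132.38 · 105.9 / (264.75 · 26.494 · 2.3422) ≈ 0.42666
Gain = 20 log₁₀(0.42666) ≈ -7.40 dB
∠L = (89.57° + 89.46°) − (89.78° + 87.84° + 64.73°) = -63.32°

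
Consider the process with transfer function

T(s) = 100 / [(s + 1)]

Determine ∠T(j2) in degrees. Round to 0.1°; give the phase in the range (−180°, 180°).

At ω = 2 rad/s:
pole (1 + j2·1) = 1 + j2 → |·| ≈ 2.2361, ∠ ≈ 63.43°
∠T = (0°) − (63.43°) = -63.43°

-63.4°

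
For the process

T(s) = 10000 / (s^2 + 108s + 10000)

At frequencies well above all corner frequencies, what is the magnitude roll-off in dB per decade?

Each pole contributes −20 dB/decade at high frequency; each zero contributes +20 dB/decade.
Net: 0 zero(s) − 2 pole(s) → -40 dB/decade.

-40 dB/decade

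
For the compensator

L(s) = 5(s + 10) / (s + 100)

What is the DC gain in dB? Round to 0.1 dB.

-6.0 dB

L(0) = 5·10 / (100) = 0.5
20 log₁₀(0.5) ≈ -6.02 dB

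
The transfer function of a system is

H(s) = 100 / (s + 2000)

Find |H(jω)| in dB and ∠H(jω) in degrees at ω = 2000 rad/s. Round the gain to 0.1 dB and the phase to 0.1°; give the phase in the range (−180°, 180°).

-29.0 dB, -45.0°

At s = jω = j2000:
pole (s+2000): 2000 + j2000 → |·| = √(2000²+2000²) = √8000000 ≈ 2828.4, ∠ = arctan(2000/2000) ≈ 45.00°
|H| = 100 / 2828.4 ≈ 0.035356
Gain = 20 log₁₀(0.035356) ≈ -29.03 dB
∠H = 0.00° − 45.00° = -45.00°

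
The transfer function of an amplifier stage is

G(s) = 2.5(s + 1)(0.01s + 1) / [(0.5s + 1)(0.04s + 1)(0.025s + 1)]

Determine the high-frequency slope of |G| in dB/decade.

-20 dB/decade

Each pole contributes −20 dB/decade at high frequency; each zero contributes +20 dB/decade.
Net: 2 zero(s) − 3 pole(s) → -20 dB/decade.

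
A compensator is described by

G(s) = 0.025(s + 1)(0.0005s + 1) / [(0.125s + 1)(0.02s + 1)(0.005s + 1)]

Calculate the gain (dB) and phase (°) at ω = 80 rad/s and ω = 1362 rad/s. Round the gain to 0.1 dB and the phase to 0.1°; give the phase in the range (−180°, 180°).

ω = 80: -20.2 dB, -72.5°; ω = 1362: -57.8 dB, -135.0°

At ω = 80 rad/s:
zero (1 + j80·1) = 1 + j80 → |·| ≈ 80.006, ∠ ≈ 89.28°
zero (1 + j80·0.0005) = 1 + j0.04 → |·| ≈ 1.0008, ∠ ≈ 2.29°
pole (1 + j80·0.125) = 1 + j10 → |·| ≈ 10.05, ∠ ≈ 84.29°
pole (1 + j80·0.02) = 1 + j1.6 → |·| ≈ 1.8868, ∠ ≈ 57.99°
pole (1 + j80·0.005) = 1 + j0.4 → |·| ≈ 1.077, ∠ ≈ 21.80°
|G| = 0.025 · 80.006 · 1.0008 / (10.05 · 1.8868 · 1.077) ≈ 0.098017
Gain = 20 log₁₀(0.098017) ≈ -20.17 dB
∠G = (89.28° + 2.29°) − (84.29° + 57.99° + 21.80°) = -72.51°

At ω = 1362 rad/s:
zero (1 + j1362·1) = 1 + j1362 → |·| ≈ 1362, ∠ ≈ 89.96°
zero (1 + j1362·0.0005) = 1 + j0.681 → |·| ≈ 1.2099, ∠ ≈ 34.25°
pole (1 + j1362·0.125) = 1 + j170.25 → |·| ≈ 170.25, ∠ ≈ 89.66°
pole (1 + j1362·0.02) = 1 + j27.24 → |·| ≈ 27.258, ∠ ≈ 87.90°
pole (1 + j1362·0.005) = 1 + j6.81 → |·| ≈ 6.883, ∠ ≈ 81.65°
|G| = 0.025 · 1362 · 1.2099 / (170.25 · 27.258 · 6.883) ≈ 0.0012898
Gain = 20 log₁₀(0.0012898) ≈ -57.79 dB
∠G = (89.96° + 34.25°) − (89.66° + 87.90° + 81.65°) = -135.00°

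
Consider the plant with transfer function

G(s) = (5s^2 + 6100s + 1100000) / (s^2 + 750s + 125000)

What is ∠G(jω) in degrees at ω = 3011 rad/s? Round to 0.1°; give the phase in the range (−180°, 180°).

-8.4°

Substitute s = j3011:
Numerator: 5(j3011)^2 + 6100(j3011) + 1100000 = -44230605 + j18367100
Denominator: (j3011)^2 + 750(j3011) + 125000 = -8941121 + j2258250
|N| = √(44230605² + 18367100²) ≈ 4.7893e+07, ∠N ≈ 157.45°
|D| = √(8941121² + 2258250²) ≈ 9.2219e+06, ∠D ≈ 165.83°
∠G = 157.45° − 165.83° = -8.38°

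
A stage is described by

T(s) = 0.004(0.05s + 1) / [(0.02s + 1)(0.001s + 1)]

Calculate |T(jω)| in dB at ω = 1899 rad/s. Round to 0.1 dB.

-46.6 dB

At ω = 1899 rad/s:
zero (1 + j1899·0.05) = 1 + j94.95 → |·| ≈ 94.955, ∠ ≈ 89.40°
pole (1 + j1899·0.02) = 1 + j37.98 → |·| ≈ 37.993, ∠ ≈ 88.49°
pole (1 + j1899·0.001) = 1 + j1.899 → |·| ≈ 2.1462, ∠ ≈ 62.23°
|T| = 0.004 · 94.955 / (37.993 · 2.1462) ≈ 0.004658
Gain = 20 log₁₀(0.004658) ≈ -46.64 dB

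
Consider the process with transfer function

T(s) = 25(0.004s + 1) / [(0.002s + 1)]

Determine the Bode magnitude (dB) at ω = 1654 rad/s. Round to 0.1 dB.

33.7 dB

At ω = 1654 rad/s:
zero (1 + j1654·0.004) = 1 + j6.616 → |·| ≈ 6.6911, ∠ ≈ 81.40°
pole (1 + j1654·0.002) = 1 + j3.308 → |·| ≈ 3.4558, ∠ ≈ 73.18°
|T| = 25 · 6.6911 / (3.4558) ≈ 48.405
Gain = 20 log₁₀(48.405) ≈ 33.70 dB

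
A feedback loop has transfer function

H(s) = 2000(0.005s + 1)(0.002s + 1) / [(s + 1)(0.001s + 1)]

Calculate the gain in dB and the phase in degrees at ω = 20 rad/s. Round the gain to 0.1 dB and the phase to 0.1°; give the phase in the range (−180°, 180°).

40.0 dB, -80.3°

At ω = 20 rad/s:
zero (1 + j20·0.005) = 1 + j0.1 → |·| ≈ 1.005, ∠ ≈ 5.71°
zero (1 + j20·0.002) = 1 + j0.04 → |·| ≈ 1.0008, ∠ ≈ 2.29°
pole (1 + j20·1) = 1 + j20 → |·| ≈ 20.025, ∠ ≈ 87.14°
pole (1 + j20·0.001) = 1 + j0.02 → |·| ≈ 1.0002, ∠ ≈ 1.15°
|H| = 2000 · 1.005 · 1.0008 / (20.025 · 1.0002) ≈ 100.43
Gain = 20 log₁₀(100.43) ≈ 40.04 dB
∠H = (5.71° + 2.29°) − (87.14° + 1.15°) = -80.29°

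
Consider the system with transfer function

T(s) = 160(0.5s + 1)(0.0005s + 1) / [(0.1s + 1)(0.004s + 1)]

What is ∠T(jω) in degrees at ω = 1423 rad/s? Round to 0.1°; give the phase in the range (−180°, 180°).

-44.3°

At ω = 1423 rad/s:
zero (1 + j1423·0.5) = 1 + j711.5 → |·| ≈ 711.5, ∠ ≈ 89.92°
zero (1 + j1423·0.0005) = 1 + j0.7115 → |·| ≈ 1.2273, ∠ ≈ 35.43°
pole (1 + j1423·0.1) = 1 + j142.3 → |·| ≈ 142.3, ∠ ≈ 89.60°
pole (1 + j1423·0.004) = 1 + j5.692 → |·| ≈ 5.7792, ∠ ≈ 80.04°
∠T = (89.92° + 35.43°) − (89.60° + 80.04°) = -44.29°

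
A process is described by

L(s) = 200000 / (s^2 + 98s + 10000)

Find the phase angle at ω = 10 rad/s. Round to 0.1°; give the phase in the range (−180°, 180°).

At s = jω = j10:
quadratic: (j10)² + 98·j10 + 10000 = 9900 + j980 → |·| ≈ 9948.4, ∠ ≈ 5.65°
∠L = 0.00° − 5.65° = -5.65°

-5.7°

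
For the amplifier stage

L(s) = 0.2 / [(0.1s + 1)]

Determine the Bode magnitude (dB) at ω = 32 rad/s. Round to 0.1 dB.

At ω = 32 rad/s:
pole (1 + j32·0.1) = 1 + j3.2 → |·| ≈ 3.3526, ∠ ≈ 72.65°
|L| = 0.2 · 1 / (3.3526) ≈ 0.059655
Gain = 20 log₁₀(0.059655) ≈ -24.49 dB

-24.5 dB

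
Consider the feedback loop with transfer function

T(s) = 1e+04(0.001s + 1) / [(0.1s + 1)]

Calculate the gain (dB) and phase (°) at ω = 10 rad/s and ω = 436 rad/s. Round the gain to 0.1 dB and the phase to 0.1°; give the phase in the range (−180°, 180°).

ω = 10: 77.0 dB, -44.4°; ω = 436: 48.0 dB, -65.1°

At ω = 10 rad/s:
zero (1 + j10·0.001) = 1 + j0.01 → |·| ≈ 1, ∠ ≈ 0.57°
pole (1 + j10·0.1) = 1 + j1 → |·| ≈ 1.4142, ∠ ≈ 45.00°
|T| = 1e+04 · 1 / (1.4142) ≈ 7071.1
Gain = 20 log₁₀(7071.1) ≈ 76.99 dB
∠T = (0.57°) − (45.00°) = -44.43°

At ω = 436 rad/s:
zero (1 + j436·0.001) = 1 + j0.436 → |·| ≈ 1.0909, ∠ ≈ 23.56°
pole (1 + j436·0.1) = 1 + j43.6 → |·| ≈ 43.611, ∠ ≈ 88.69°
|T| = 1e+04 · 1.0909 / (43.611) ≈ 250.14
Gain = 20 log₁₀(250.14) ≈ 47.96 dB
∠T = (23.56°) − (88.69°) = -65.13°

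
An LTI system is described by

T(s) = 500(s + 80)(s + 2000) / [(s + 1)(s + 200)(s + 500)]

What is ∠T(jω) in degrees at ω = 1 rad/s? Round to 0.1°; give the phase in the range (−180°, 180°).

-44.7°

At s = jω = j1:
zero (s+80): 80 + j1 → |·| = √(80²+1²) = √6401 ≈ 80.006, ∠ = arctan(1/80) ≈ 0.72°
zero (s+2000): 2000 + j1 → |·| = √(2000²+1²) = √4000001 ≈ 2000, ∠ = arctan(1/2000) ≈ 0.03°
pole (s+1): 1 + j1 → |·| = √(1²+1²) = √2 ≈ 1.4142, ∠ = arctan(1/1) ≈ 45.00°
pole (s+200): 200 + j1 → |·| = √(200²+1²) = √40001 ≈ 200, ∠ = arctan(1/200) ≈ 0.29°
pole (s+500): 500 + j1 → |·| = √(500²+1²) = √250001 ≈ 500, ∠ = arctan(1/500) ≈ 0.11°
∠T = 0.75° − 45.40° = -44.65°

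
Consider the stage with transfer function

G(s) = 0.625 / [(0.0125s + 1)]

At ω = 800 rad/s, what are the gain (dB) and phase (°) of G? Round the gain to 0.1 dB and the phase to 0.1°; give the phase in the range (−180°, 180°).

At ω = 800 rad/s:
pole (1 + j800·0.0125) = 1 + j10 → |·| ≈ 10.05, ∠ ≈ 84.29°
|G| = 0.625 · 1 / (10.05) ≈ 0.062189
Gain = 20 log₁₀(0.062189) ≈ -24.13 dB
∠G = (0°) − (84.29°) = -84.29°

-24.1 dB, -84.3°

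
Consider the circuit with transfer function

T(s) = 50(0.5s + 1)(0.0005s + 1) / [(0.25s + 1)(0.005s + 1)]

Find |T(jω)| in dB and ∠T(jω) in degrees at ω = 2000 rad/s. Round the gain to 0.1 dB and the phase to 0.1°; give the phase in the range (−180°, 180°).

23.0 dB, -39.2°

At ω = 2000 rad/s:
zero (1 + j2000·0.5) = 1 + j1000 → |·| ≈ 1000, ∠ ≈ 89.94°
zero (1 + j2000·0.0005) = 1 + j1 → |·| ≈ 1.4142, ∠ ≈ 45.00°
pole (1 + j2000·0.25) = 1 + j500 → |·| ≈ 500, ∠ ≈ 89.89°
pole (1 + j2000·0.005) = 1 + j10 → |·| ≈ 10.05, ∠ ≈ 84.29°
|T| = 50 · 1000 · 1.4142 / (500 · 10.05) ≈ 14.072
Gain = 20 log₁₀(14.072) ≈ 22.97 dB
∠T = (89.94° + 45.00°) − (89.89° + 84.29°) = -39.24°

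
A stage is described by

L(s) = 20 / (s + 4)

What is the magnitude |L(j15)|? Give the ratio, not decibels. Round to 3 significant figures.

1.29

Substitute s = j15:
Numerator: 20 = 20 + j0
Denominator: (j15) + 4 = 4 + j15
|N| = √(20² + 0²) ≈ 20, ∠N ≈ 0.00°
|D| = √(4² + 15²) ≈ 15.524, ∠D ≈ 75.07°
|L| = 20 / 15.524 ≈ 1.2883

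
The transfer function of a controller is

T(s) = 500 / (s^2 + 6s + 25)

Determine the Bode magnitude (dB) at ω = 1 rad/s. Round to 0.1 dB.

26.1 dB

At s = jω = j1:
quadratic: (j1)² + 6·j1 + 25 = 24 + j6 → |·| ≈ 24.739, ∠ ≈ 14.04°
|T| = 500 / 24.739 ≈ 20.211
Gain = 20 log₁₀(20.211) ≈ 26.11 dB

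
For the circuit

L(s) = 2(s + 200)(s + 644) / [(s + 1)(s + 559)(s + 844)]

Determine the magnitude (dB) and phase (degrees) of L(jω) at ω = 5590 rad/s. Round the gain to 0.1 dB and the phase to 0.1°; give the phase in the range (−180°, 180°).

At s = jω = j5590:
zero (s+200): 200 + j5590 → |·| = √(200²+5590²) = √31288100 ≈ 5593.6, ∠ = arctan(5590/200) ≈ 87.95°
zero (s+644): 644 + j5590 → |·| = √(644²+5590²) = √31662836 ≈ 5627, ∠ = arctan(5590/644) ≈ 83.43°
pole (s+1): 1 + j5590 → |·| = √(1²+5590²) = √31248101 ≈ 5590, ∠ = arctan(5590/1) ≈ 89.99°
pole (s+559): 559 + j5590 → |·| = √(559²+5590²) = √31560581 ≈ 5617.9, ∠ = arctan(5590/559) ≈ 84.29°
pole (s+844): 844 + j5590 → |·| = √(844²+5590²) = √31960436 ≈ 5653.4, ∠ = arctan(5590/844) ≈ 81.41°
|L| = 2 · 3.1475e+07 / 1.7754e+11 ≈ 0.00035457
Gain = 20 log₁₀(0.00035457) ≈ -69.01 dB
∠L = 171.38° − 255.69° = -84.31°

-69.0 dB, -84.3°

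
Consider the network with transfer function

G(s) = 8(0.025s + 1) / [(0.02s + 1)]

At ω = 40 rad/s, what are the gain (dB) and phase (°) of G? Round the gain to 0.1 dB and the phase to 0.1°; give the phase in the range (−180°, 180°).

18.9 dB, 6.3°

At ω = 40 rad/s:
zero (1 + j40·0.025) = 1 + j1 → |·| ≈ 1.4142, ∠ ≈ 45.00°
pole (1 + j40·0.02) = 1 + j0.8 → |·| ≈ 1.2806, ∠ ≈ 38.66°
|G| = 8 · 1.4142 / (1.2806) ≈ 8.8346
Gain = 20 log₁₀(8.8346) ≈ 18.92 dB
∠G = (45.00°) − (38.66°) = 6.34°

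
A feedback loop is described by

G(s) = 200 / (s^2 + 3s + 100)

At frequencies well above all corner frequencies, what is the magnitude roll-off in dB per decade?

-40 dB/decade

Each pole contributes −20 dB/decade at high frequency; each zero contributes +20 dB/decade.
Net: 0 zero(s) − 2 pole(s) → -40 dB/decade.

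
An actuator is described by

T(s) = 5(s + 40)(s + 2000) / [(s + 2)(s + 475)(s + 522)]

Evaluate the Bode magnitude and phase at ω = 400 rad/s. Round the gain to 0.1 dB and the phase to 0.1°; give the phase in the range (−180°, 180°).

-32.0 dB, -71.7°

At s = jω = j400:
zero (s+40): 40 + j400 → |·| = √(40²+400²) = √161600 ≈ 402, ∠ = arctan(400/40) ≈ 84.29°
zero (s+2000): 2000 + j400 → |·| = √(2000²+400²) = √4160000 ≈ 2039.6, ∠ = arctan(400/2000) ≈ 11.31°
pole (s+2): 2 + j400 → |·| = √(2²+400²) = √160004 ≈ 400, ∠ = arctan(400/2) ≈ 89.71°
pole (s+475): 475 + j400 → |·| = √(475²+400²) = √385625 ≈ 620.99, ∠ = arctan(400/475) ≈ 40.10°
pole (s+522): 522 + j400 → |·| = √(522²+400²) = √432484 ≈ 657.64, ∠ = arctan(400/522) ≈ 37.46°
|T| = 5 · 8.1992e+05 / 1.6336e+08 ≈ 0.025095
Gain = 20 log₁₀(0.025095) ≈ -32.01 dB
∠T = 95.60° − 167.27° = -71.67°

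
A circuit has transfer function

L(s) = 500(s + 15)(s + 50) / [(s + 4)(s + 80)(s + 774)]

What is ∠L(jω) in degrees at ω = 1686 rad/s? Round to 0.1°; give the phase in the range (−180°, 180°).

-64.7°

At s = jω = j1686:
zero (s+15): 15 + j1686 → |·| = √(15²+1686²) = √2842821 ≈ 1686.1, ∠ = arctan(1686/15) ≈ 89.49°
zero (s+50): 50 + j1686 → |·| = √(50²+1686²) = √2845096 ≈ 1686.7, ∠ = arctan(1686/50) ≈ 88.30°
pole (s+4): 4 + j1686 → |·| = √(4²+1686²) = √2842612 ≈ 1686, ∠ = arctan(1686/4) ≈ 89.86°
pole (s+80): 80 + j1686 → |·| = √(80²+1686²) = √2848996 ≈ 1687.9, ∠ = arctan(1686/80) ≈ 87.28°
pole (s+774): 774 + j1686 → |·| = √(774²+1686²) = √3441672 ≈ 1855.2, ∠ = arctan(1686/774) ≈ 65.34°
∠L = 177.79° − 242.48° = -64.69°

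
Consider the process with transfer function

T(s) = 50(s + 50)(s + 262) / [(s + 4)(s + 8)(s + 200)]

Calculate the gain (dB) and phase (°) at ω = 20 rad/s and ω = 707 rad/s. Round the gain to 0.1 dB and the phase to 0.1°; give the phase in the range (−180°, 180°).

ω = 20: 18.1 dB, -126.4°; ω = 707: -22.8 dB, -97.6°

At s = jω = j20:
zero (s+50): 50 + j20 → |·| = √(50²+20²) = √2900 ≈ 53.852, ∠ = arctan(20/50) ≈ 21.80°
zero (s+262): 262 + j20 → |·| = √(262²+20²) = √69044 ≈ 262.76, ∠ = arctan(20/262) ≈ 4.37°
pole (s+4): 4 + j20 → |·| = √(4²+20²) = √416 ≈ 20.396, ∠ = arctan(20/4) ≈ 78.69°
pole (s+8): 8 + j20 → |·| = √(8²+20²) = √464 ≈ 21.541, ∠ = arctan(20/8) ≈ 68.20°
pole (s+200): 200 + j20 → |·| = √(200²+20²) = √40400 ≈ 201, ∠ = arctan(20/200) ≈ 5.71°
|T| = 50 · 14150 / 88309 ≈ 8.0116
Gain = 20 log₁₀(8.0116) ≈ 18.07 dB
∠T = 26.17° − 152.60° = -126.43°

At s = jω = j707:
zero (s+50): 50 + j707 → |·| = √(50²+707²) = √502349 ≈ 708.77, ∠ = arctan(707/50) ≈ 85.95°
zero (s+262): 262 + j707 → |·| = √(262²+707²) = √568493 ≈ 753.98, ∠ = arctan(707/262) ≈ 69.67°
pole (s+4): 4 + j707 → |·| = √(4²+707²) = √499865 ≈ 707.01, ∠ = arctan(707/4) ≈ 89.68°
pole (s+8): 8 + j707 → |·| = √(8²+707²) = √499913 ≈ 707.05, ∠ = arctan(707/8) ≈ 89.35°
pole (s+200): 200 + j707 → |·| = √(200²+707²) = √539849 ≈ 734.74, ∠ = arctan(707/200) ≈ 74.20°
|T| = 50 · 5.344e+05 / 3.6729e+08 ≈ 0.072749
Gain = 20 log₁₀(0.072749) ≈ -22.76 dB
∠T = 155.62° − 253.23° = -97.61°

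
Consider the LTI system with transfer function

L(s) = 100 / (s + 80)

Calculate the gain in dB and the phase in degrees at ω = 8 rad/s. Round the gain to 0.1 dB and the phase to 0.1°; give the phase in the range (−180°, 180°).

At s = jω = j8:
pole (s+80): 80 + j8 → |·| = √(80²+8²) = √6464 ≈ 80.399, ∠ = arctan(8/80) ≈ 5.71°
|L| = 100 / 80.399 ≈ 1.2438
Gain = 20 log₁₀(1.2438) ≈ 1.90 dB
∠L = 0.00° − 5.71° = -5.71°

1.9 dB, -5.7°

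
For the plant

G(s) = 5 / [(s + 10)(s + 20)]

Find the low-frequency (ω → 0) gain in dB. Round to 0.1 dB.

-32.0 dB

G(0) = 5 / (10·20) = 0.025
20 log₁₀(0.025) ≈ -32.04 dB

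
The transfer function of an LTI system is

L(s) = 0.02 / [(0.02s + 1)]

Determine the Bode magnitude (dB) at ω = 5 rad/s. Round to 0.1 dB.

-34.0 dB

At ω = 5 rad/s:
pole (1 + j5·0.02) = 1 + j0.1 → |·| ≈ 1.005, ∠ ≈ 5.71°
|L| = 0.02 · 1 / (1.005) ≈ 0.0199
Gain = 20 log₁₀(0.0199) ≈ -34.02 dB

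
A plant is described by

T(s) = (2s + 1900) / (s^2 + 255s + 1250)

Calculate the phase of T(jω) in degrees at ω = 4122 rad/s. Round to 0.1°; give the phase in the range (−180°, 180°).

-99.4°

Substitute s = j4122:
Numerator: 2(j4122) + 1900 = 1900 + j8244
Denominator: (j4122)^2 + 255(j4122) + 1250 = -16989634 + j1051110
|N| = √(1900² + 8244²) ≈ 8460.1, ∠N ≈ 77.02°
|D| = √(16989634² + 1051110²) ≈ 1.7022e+07, ∠D ≈ 176.46°
∠T = 77.02° − 176.46° = -99.44°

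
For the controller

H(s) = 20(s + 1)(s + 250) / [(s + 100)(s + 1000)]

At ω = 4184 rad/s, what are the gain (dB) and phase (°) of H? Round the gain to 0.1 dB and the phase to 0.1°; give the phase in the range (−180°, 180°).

25.8 dB, 11.4°

At s = jω = j4184:
zero (s+1): 1 + j4184 → |·| = √(1²+4184²) = √17505857 ≈ 4184, ∠ = arctan(4184/1) ≈ 89.99°
zero (s+250): 250 + j4184 → |·| = √(250²+4184²) = √17568356 ≈ 4191.5, ∠ = arctan(4184/250) ≈ 86.58°
pole (s+100): 100 + j4184 → |·| = √(100²+4184²) = √17515856 ≈ 4185.2, ∠ = arctan(4184/100) ≈ 88.63°
pole (s+1000): 1000 + j4184 → |·| = √(1000²+4184²) = √18505856 ≈ 4301.8, ∠ = arctan(4184/1000) ≈ 76.56°
|H| = 20 · 1.7537e+07 / 1.8004e+07 ≈ 19.481
Gain = 20 log₁₀(19.481) ≈ 25.79 dB
∠H = 176.57° − 165.19° = 11.38°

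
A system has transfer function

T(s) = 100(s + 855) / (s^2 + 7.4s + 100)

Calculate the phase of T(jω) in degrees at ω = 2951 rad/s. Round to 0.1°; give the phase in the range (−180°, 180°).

-106.0°

At s = jω = j2951:
zero (s+855): 855 + j2951 → |·| = √(855²+2951²) = √9439426 ≈ 3072.4, ∠ = arctan(2951/855) ≈ 73.84°
quadratic: (j2951)² + 7.4·j2951 + 100 = -8708301 + j21837.4 → |·| ≈ 8.7083e+06, ∠ ≈ 179.86°
∠T = 73.84° − 179.86° = -106.02°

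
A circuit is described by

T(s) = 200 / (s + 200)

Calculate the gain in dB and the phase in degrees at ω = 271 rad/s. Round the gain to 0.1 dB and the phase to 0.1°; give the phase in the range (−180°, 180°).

Substitute s = j271:
Numerator: 200 = 200 + j0
Denominator: (j271) + 200 = 200 + j271
|N| = √(200² + 0²) ≈ 200, ∠N ≈ 0.00°
|D| = √(200² + 271²) ≈ 336.81, ∠D ≈ 53.57°
|T| = 200 / 336.81 ≈ 0.59381
Gain = 20 log₁₀(0.59381) ≈ -4.53 dB
∠T = 0.00° − 53.57° = -53.57°

-4.5 dB, -53.6°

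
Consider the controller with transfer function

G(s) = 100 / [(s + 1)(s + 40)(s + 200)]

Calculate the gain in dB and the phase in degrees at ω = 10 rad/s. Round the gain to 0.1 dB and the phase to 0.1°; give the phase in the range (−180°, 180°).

At s = jω = j10:
pole (s+1): 1 + j10 → |·| = √(1²+10²) = √101 ≈ 10.05, ∠ = arctan(10/1) ≈ 84.29°
pole (s+40): 40 + j10 → |·| = √(40²+10²) = √1700 ≈ 41.231, ∠ = arctan(10/40) ≈ 14.04°
pole (s+200): 200 + j10 → |·| = √(200²+10²) = √40100 ≈ 200.25, ∠ = arctan(10/200) ≈ 2.86°
|G| = 100 / 82978 ≈ 0.0012051
Gain = 20 log₁₀(0.0012051) ≈ -58.38 dB
∠G = 0.00° − 101.19° = -101.19°

-58.4 dB, -101.2°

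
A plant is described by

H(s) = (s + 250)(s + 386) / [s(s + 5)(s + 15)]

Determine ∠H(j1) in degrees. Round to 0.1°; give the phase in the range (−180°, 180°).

At s = jω = j1:
zero (s+250): 250 + j1 → |·| = √(250²+1²) = √62501 ≈ 250, ∠ = arctan(1/250) ≈ 0.23°
zero (s+386): 386 + j1 → |·| = √(386²+1²) = √148997 ≈ 386, ∠ = arctan(1/386) ≈ 0.15°
pole (s+5): 5 + j1 → |·| = √(5²+1²) = √26 ≈ 5.099, ∠ = arctan(1/5) ≈ 11.31°
pole (s+15): 15 + j1 → |·| = √(15²+1²) = √226 ≈ 15.033, ∠ = arctan(1/15) ≈ 3.81°
pole at origin: |s| = 1, ∠ = 90.00° (in denominator)
∠H = 0.38° − 105.12° = -104.74°

-104.7°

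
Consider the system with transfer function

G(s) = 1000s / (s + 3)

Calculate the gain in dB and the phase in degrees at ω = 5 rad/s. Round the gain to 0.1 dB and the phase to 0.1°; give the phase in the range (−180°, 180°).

58.7 dB, 31.0°

At s = jω = j5:
zero at origin: s = j5 → |·| = 5, ∠ = 90.00°
pole (s+3): 3 + j5 → |·| = √(3²+5²) = √34 ≈ 5.831, ∠ = arctan(5/3) ≈ 59.04°
|G| = 1000 · 5 / 5.831 ≈ 857.49
Gain = 20 log₁₀(857.49) ≈ 58.66 dB
∠G = 90.00° − 59.04° = 30.96°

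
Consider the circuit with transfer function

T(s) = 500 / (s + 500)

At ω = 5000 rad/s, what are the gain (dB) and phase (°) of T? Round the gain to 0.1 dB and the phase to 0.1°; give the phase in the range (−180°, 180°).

Substitute s = j5000:
Numerator: 500 = 500 + j0
Denominator: (j5000) + 500 = 500 + j5000
|N| = √(500² + 0²) ≈ 500, ∠N ≈ 0.00°
|D| = √(500² + 5000²) ≈ 5024.9, ∠D ≈ 84.29°
|T| = 500 / 5024.9 ≈ 0.099504
Gain = 20 log₁₀(0.099504) ≈ -20.04 dB
∠T = 0.00° − 84.29° = -84.29°

-20.0 dB, -84.3°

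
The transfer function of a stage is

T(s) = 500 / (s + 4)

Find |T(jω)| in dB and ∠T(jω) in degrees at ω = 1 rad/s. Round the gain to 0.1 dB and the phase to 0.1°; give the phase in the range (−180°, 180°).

Substitute s = j1:
Numerator: 500 = 500 + j0
Denominator: (j1) + 4 = 4 + j1
|N| = √(500² + 0²) ≈ 500, ∠N ≈ 0.00°
|D| = √(4² + 1²) ≈ 4.1231, ∠D ≈ 14.04°
|T| = 500 / 4.1231 ≈ 121.27
Gain = 20 log₁₀(121.27) ≈ 41.68 dB
∠T = 0.00° − 14.04° = -14.04°

41.7 dB, -14.0°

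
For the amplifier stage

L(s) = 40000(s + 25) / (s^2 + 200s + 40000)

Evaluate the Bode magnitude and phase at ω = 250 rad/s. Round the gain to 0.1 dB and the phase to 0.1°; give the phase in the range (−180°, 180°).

45.3 dB, -29.9°

At s = jω = j250:
zero (s+25): 25 + j250 → |·| = √(25²+250²) = √63125 ≈ 251.25, ∠ = arctan(250/25) ≈ 84.29°
quadratic: (j250)² + 200·j250 + 40000 = -22500 + j50000 → |·| ≈ 54829, ∠ ≈ 114.23°
|L| = 40000 · 251.25 / 54829 ≈ 183.3
Gain = 20 log₁₀(183.3) ≈ 45.26 dB
∠L = 84.29° − 114.23° = -29.94°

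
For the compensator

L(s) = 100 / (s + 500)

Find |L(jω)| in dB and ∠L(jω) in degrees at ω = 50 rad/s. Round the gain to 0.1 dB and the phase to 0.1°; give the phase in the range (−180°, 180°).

-14.0 dB, -5.7°

Substitute s = j50:
Numerator: 100 = 100 + j0
Denominator: (j50) + 500 = 500 + j50
|N| = √(100² + 0²) ≈ 100, ∠N ≈ 0.00°
|D| = √(500² + 50²) ≈ 502.49, ∠D ≈ 5.71°
|L| = 100 / 502.49 ≈ 0.19901
Gain = 20 log₁₀(0.19901) ≈ -14.02 dB
∠L = 0.00° − 5.71° = -5.71°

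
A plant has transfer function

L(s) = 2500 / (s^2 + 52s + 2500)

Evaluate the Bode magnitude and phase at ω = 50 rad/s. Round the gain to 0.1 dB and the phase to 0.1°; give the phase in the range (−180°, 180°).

-0.3 dB, -90.0°

At s = jω = j50:
quadratic: (j50)² + 52·j50 + 2500 = 0 + j2600 → |·| ≈ 2600, ∠ ≈ 90.00°
|L| = 2500 / 2600 ≈ 0.96154
Gain = 20 log₁₀(0.96154) ≈ -0.34 dB
∠L = 0.00° − 90.00° = -90.00°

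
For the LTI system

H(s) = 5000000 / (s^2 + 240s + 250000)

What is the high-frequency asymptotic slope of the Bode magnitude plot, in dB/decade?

Each pole contributes −20 dB/decade at high frequency; each zero contributes +20 dB/decade.
Net: 0 zero(s) − 2 pole(s) → -40 dB/decade.

-40 dB/decade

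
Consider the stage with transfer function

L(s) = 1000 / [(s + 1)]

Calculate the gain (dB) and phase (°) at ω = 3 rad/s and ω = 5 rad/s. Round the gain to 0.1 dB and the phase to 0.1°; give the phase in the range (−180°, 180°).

ω = 3: 50.0 dB, -71.6°; ω = 5: 45.9 dB, -78.7°

At ω = 3 rad/s:
pole (1 + j3·1) = 1 + j3 → |·| ≈ 3.1623, ∠ ≈ 71.57°
|L| = 1000 · 1 / (3.1623) ≈ 316.23
Gain = 20 log₁₀(316.23) ≈ 50.00 dB
∠L = (0°) − (71.57°) = -71.57°

At ω = 5 rad/s:
pole (1 + j5·1) = 1 + j5 → |·| ≈ 5.099, ∠ ≈ 78.69°
|L| = 1000 · 1 / (5.099) ≈ 196.12
Gain = 20 log₁₀(196.12) ≈ 45.85 dB
∠L = (0°) − (78.69°) = -78.69°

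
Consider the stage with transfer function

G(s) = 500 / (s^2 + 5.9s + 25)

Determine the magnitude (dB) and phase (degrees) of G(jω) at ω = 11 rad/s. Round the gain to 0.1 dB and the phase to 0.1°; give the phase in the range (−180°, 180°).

At s = jω = j11:
quadratic: (j11)² + 5.9·j11 + 25 = -96 + j64.9 → |·| ≈ 115.88, ∠ ≈ 145.94°
|G| = 500 / 115.88 ≈ 4.3148
Gain = 20 log₁₀(4.3148) ≈ 12.70 dB
∠G = 0.00° − 145.94° = -145.94°

12.7 dB, -145.9°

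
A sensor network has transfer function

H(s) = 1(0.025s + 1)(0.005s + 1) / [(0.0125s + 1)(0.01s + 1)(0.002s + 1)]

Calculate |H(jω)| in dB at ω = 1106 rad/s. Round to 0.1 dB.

At ω = 1106 rad/s:
zero (1 + j1106·0.025) = 1 + j27.65 → |·| ≈ 27.668, ∠ ≈ 87.93°
zero (1 + j1106·0.005) = 1 + j5.53 → |·| ≈ 5.6197, ∠ ≈ 79.75°
pole (1 + j1106·0.0125) = 1 + j13.825 → |·| ≈ 13.861, ∠ ≈ 85.86°
pole (1 + j1106·0.01) = 1 + j11.06 → |·| ≈ 11.105, ∠ ≈ 84.83°
pole (1 + j1106·0.002) = 1 + j2.212 → |·| ≈ 2.4275, ∠ ≈ 65.67°
|H| = 1 · 27.668 · 5.6197 / (13.861 · 11.105 · 2.4275) ≈ 0.41612
Gain = 20 log₁₀(0.41612) ≈ -7.62 dB

-7.6 dB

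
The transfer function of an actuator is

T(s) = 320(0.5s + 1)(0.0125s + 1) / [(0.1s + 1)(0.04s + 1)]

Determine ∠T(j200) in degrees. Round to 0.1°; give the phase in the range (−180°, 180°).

-12.4°

At ω = 200 rad/s:
zero (1 + j200·0.5) = 1 + j100 → |·| ≈ 100, ∠ ≈ 89.43°
zero (1 + j200·0.0125) = 1 + j2.5 → |·| ≈ 2.6926, ∠ ≈ 68.20°
pole (1 + j200·0.1) = 1 + j20 → |·| ≈ 20.025, ∠ ≈ 87.14°
pole (1 + j200·0.04) = 1 + j8 → |·| ≈ 8.0623, ∠ ≈ 82.87°
∠T = (89.43° + 68.20°) − (87.14° + 82.87°) = -12.38°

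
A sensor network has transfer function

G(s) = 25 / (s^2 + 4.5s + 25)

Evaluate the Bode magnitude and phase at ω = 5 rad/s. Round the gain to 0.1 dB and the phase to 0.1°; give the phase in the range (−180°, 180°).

0.9 dB, -90.0°

At s = jω = j5:
quadratic: (j5)² + 4.5·j5 + 25 = 0 + j22.5 → |·| ≈ 22.5, ∠ ≈ 90.00°
|G| = 25 / 22.5 ≈ 1.1111
Gain = 20 log₁₀(1.1111) ≈ 0.92 dB
∠G = 0.00° − 90.00° = -90.00°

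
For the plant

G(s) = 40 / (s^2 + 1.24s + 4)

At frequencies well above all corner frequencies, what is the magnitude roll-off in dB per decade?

Each pole contributes −20 dB/decade at high frequency; each zero contributes +20 dB/decade.
Net: 0 zero(s) − 2 pole(s) → -40 dB/decade.

-40 dB/decade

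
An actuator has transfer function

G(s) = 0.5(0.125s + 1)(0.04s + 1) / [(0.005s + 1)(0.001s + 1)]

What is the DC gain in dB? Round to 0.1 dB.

-6.0 dB

G(0) = 0.5 · 1 / 1 = 0.5
20 log₁₀(0.5) ≈ -6.02 dB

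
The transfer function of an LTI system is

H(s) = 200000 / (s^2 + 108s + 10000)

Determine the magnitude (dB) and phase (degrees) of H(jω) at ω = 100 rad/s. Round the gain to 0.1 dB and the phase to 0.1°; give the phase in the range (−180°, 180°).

At s = jω = j100:
quadratic: (j100)² + 108·j100 + 10000 = 0 + j10800 → |·| ≈ 10800, ∠ ≈ 90.00°
|H| = 200000 / 10800 ≈ 18.519
Gain = 20 log₁₀(18.519) ≈ 25.35 dB
∠H = 0.00° − 90.00° = -90.00°

25.4 dB, -90.0°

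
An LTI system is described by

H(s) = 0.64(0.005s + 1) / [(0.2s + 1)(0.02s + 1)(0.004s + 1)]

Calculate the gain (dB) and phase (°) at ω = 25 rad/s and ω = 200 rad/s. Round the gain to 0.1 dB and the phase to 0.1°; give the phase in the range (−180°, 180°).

ω = 25: -19.0 dB, -103.8°; ω = 200: -47.4 dB, -158.2°

At ω = 25 rad/s:
zero (1 + j25·0.005) = 1 + j0.125 → |·| ≈ 1.0078, ∠ ≈ 7.13°
pole (1 + j25·0.2) = 1 + j5 → |·| ≈ 5.099, ∠ ≈ 78.69°
pole (1 + j25·0.02) = 1 + j0.5 → |·| ≈ 1.118, ∠ ≈ 26.57°
pole (1 + j25·0.004) = 1 + j0.1 → |·| ≈ 1.005, ∠ ≈ 5.71°
|H| = 0.64 · 1.0078 / (5.099 · 1.118 · 1.005) ≈ 0.11258
Gain = 20 log₁₀(0.11258) ≈ -18.97 dB
∠H = (7.13°) − (78.69° + 26.57° + 5.71°) = -103.84°

At ω = 200 rad/s:
zero (1 + j200·0.005) = 1 + j1 → |·| ≈ 1.4142, ∠ ≈ 45.00°
pole (1 + j200·0.2) = 1 + j40 → |·| ≈ 40.012, ∠ ≈ 88.57°
pole (1 + j200·0.02) = 1 + j4 → |·| ≈ 4.1231, ∠ ≈ 75.96°
pole (1 + j200·0.004) = 1 + j0.8 → |·| ≈ 1.2806, ∠ ≈ 38.66°
|H| = 0.64 · 1.4142 / (40.012 · 4.1231 · 1.2806) ≈ 0.0042841
Gain = 20 log₁₀(0.0042841) ≈ -47.36 dB
∠H = (45.00°) − (88.57° + 75.96° + 38.66°) = -158.19°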